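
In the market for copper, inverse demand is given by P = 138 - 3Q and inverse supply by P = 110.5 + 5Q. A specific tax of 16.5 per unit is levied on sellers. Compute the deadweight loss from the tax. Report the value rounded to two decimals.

Without the tax, 138 - 3Q = 110.5 + 5Q so Q* = 3.4375 and P* = 127.6875.
With the tax, sellers need 16.5 more per unit: 138 - 3Q = 110.5 + 5Q + 16.5, so Q_t = 1.375. Buyers pay P_b = 133.875; sellers receive P_s = P_b - 16.5 = 117.375.
The welfare triangle lost has base Q* - Q_t = 2.0625 and height t = 16.5, so DWL = (1/2)(2.0625)(16.5) = 17.0156.

17.02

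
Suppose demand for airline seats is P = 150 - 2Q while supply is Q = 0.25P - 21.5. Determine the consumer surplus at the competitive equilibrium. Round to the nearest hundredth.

Rewriting supply in inverse form: P = 86 + 4Q.
Setting demand equal to supply, 64 = 6Q, so Q* = 10.6667 and P* = 128.6667.
CS is the area between the demand curve and P* from 0 to Q*: (1/2)(10.6667)(21.3333) = 113.7778.

113.78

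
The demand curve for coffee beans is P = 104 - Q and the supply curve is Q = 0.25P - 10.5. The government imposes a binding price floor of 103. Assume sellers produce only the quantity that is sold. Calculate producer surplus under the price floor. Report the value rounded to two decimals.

59.00

Rewriting supply in inverse form: P = 42 + 4Q.
Without the control, 104 - Q = 42 + 4Q so Q* = 12.4 and P* = 91.6.
At the floor price 103, quantity demanded is (104 - 103)/1 = 1; demand is the short side, so Q = 1 trades at P = 103.
The supply price at Q = 1 is 46. PS is the trapezoid between 103 and supply over [0, 1]: (1/2)[(103 - 42) + (103 - 46)](1) = 59.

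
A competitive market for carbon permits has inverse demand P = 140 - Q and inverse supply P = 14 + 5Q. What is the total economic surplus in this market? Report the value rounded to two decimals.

1323.00

Set 140 - Q = 14 + 5Q, which gives 126 = 6Q, so Q* = 21 and P* = 140 - (21) = 119.
Total surplus is the full triangle between the curves from 0 to Q*: (1/2)(21)(140 - 14) = 1323.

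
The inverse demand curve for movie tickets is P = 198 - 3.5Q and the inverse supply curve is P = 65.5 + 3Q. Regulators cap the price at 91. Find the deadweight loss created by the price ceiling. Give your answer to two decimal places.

Free-market equilibrium: 198 - 3.5Q = 65.5 + 3Q gives Q* = 20.3846, P* = 126.6538.
At P = 91, sellers supply (91 - 65.5)/3 = 8.5 while buyers want more, so the quantity traded is 8.5 at price 91.
The lost-trades triangle has base Q* - 8.5 = 11.8846 and height equal to the gap between the curves at Q = 8.5, which is 168.25 - 91 = 77.25. DWL = (1/2)(11.8846)(77.25) = 459.0433.

459.04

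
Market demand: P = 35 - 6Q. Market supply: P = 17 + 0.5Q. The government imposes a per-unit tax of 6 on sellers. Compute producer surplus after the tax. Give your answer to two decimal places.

0.85

Without the tax, 35 - 6Q = 17 + 0.5Q so Q* = 2.7692 and P* = 18.3846.
With the tax, sellers need 6 more per unit: 35 - 6Q = 17 + 0.5Q + 6, so Q_t = 1.8462. Buyers pay P_b = 23.9231; sellers receive P_s = P_b - 6 = 17.9231.
PS = (1/2)(Q_t)(P_s - 17) = (1/2)(1.8462)(0.9231) = 0.8521.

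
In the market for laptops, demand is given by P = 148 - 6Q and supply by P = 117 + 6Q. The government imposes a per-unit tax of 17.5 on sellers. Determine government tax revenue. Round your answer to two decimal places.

19.69

Without the tax, 148 - 6Q = 117 + 6Q so Q* = 2.5833 and P* = 132.5.
A tax on sellers shifts supply up by 17.5: 148 - 6Q = 117 + 6Q + 17.5, so Q_t = 1.125. Buyers pay P_b = 141.25; sellers receive P_s = P_b - 17.5 = 123.75.
Revenue is the tax times quantity traded: 17.5 x 1.125 = 19.6875.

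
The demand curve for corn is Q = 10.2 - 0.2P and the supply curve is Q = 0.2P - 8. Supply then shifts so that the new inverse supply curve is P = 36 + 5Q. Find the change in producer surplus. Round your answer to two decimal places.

2.60

Rewriting demand in inverse form: P = 51 - 5Q.
Rewriting supply in inverse form: P = 40 + 5Q.
Initial equilibrium: Q_0 = 1.1, P_0 = 45.5; CS_0 = (1/2)(1.1)(5.5) = 3.025, PS_0 = (1/2)(1.1)(5.5) = 3.025.
New equilibrium: 51 - 5Q = 36 + 5Q gives Q_1 = 1.5, P_1 = 43.5; CS_1 = 5.625, PS_1 = 5.625.
Change in producer surplus = 5.625 - 3.025 = 2.6.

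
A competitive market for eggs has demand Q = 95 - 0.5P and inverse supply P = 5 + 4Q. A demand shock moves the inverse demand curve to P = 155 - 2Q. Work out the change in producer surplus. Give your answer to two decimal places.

Rewriting demand in inverse form: P = 190 - 2Q.
Initial equilibrium: Q_0 = 30.8333, P_0 = 128.3333; CS_0 = (1/2)(30.8333)(61.6667) = 950.6944, PS_0 = (1/2)(30.8333)(123.3333) = 1901.3889.
New equilibrium: 155 - 2Q = 5 + 4Q gives Q_1 = 25, P_1 = 105; CS_1 = 625, PS_1 = 1250.
Change in producer surplus = 1250 - 1901.3889 = -651.3889.

-651.39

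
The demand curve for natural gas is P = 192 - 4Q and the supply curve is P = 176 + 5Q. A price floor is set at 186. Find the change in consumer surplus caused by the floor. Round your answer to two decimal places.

Without the control, 192 - 4Q = 176 + 5Q so Q* = 1.7778 and P* = 184.8889.
At the floor price 186, quantity demanded is (192 - 186)/4 = 1.5; demand is the short side, so Q = 1.5 trades at P = 186.
CS goes from (1/2)(1.7778)(7.1111) = 6.321 to 4.5 (computed as (192 - 186)(1.5) - (1/2)(4)(1.5)^2), a change of -1.821.

-1.82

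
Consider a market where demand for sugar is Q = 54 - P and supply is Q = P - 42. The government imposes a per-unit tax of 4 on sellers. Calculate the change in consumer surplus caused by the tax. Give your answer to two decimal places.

-10.00

Rewriting demand in inverse form: P = 54 - Q.
Rewriting supply in inverse form: P = 42 + Q.
Without the tax, 54 - Q = 42 + Q so Q* = 6 and P* = 48.
With the tax, sellers need 4 more per unit: 54 - Q = 42 + Q + 4, so Q_t = 4. Buyers pay P_b = 50; sellers receive P_s = P_b - 4 = 46.
CS falls from (1/2)(6)(6) = 18 to (1/2)(4)(4) = 8, a change of -10.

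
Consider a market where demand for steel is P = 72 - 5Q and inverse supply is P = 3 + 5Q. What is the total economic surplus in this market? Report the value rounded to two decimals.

Equilibrium: 72 - 5Q = 3 + 5Q, so Q* = 6.9 and P* = 37.5.
CS = (1/2)(6.9)(34.5) = 119.025 and PS = (1/2)(6.9)(34.5) = 119.025, so total surplus = 238.05.

238.05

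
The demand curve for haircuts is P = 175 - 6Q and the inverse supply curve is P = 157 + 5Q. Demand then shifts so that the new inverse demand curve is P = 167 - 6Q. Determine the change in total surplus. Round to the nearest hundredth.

-10.18

Initial equilibrium: Q_0 = 1.6364, P_0 = 165.1818; CS_0 = (1/2)(1.6364)(9.8182) = 8.0331, PS_0 = (1/2)(1.6364)(8.1818) = 6.6942.
New equilibrium: 167 - 6Q = 157 + 5Q gives Q_1 = 0.9091, P_1 = 161.5455; CS_1 = 2.4793, PS_1 = 2.0661.
Change in total surplus = (2.4793 + 2.0661) - (8.0331 + 6.6942) = -10.1818.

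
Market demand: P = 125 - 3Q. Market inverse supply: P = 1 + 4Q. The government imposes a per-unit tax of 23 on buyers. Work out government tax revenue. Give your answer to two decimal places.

331.86

Pre-tax equilibrium: 125 - 3Q = 1 + 4Q gives Q* = 17.7143, P* = 71.8571.
A tax on buyers shifts demand down by 23: (125 - 23) - 3Q = 1 + 4Q, so Q_t = 14.4286. Buyers pay P_b = 81.7143; sellers receive P_s = P_b - 23 = 58.7143.
Tax revenue = t x Q_t = 23 x 14.4286 = 331.8571.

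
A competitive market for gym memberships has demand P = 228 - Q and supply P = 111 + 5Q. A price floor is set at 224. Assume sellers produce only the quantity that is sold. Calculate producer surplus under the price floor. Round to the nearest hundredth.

412.00

Free-market equilibrium: 228 - Q = 111 + 5Q gives Q* = 19.5, P* = 208.5.
At P = 224, buyers demand (228 - 224)/1 = 4 while sellers would supply more, so the quantity traded is 4 at price 224.
The supply price at Q = 4 is 131. PS is the trapezoid between 224 and supply over [0, 4]: (1/2)[(224 - 111) + (224 - 131)](4) = 412.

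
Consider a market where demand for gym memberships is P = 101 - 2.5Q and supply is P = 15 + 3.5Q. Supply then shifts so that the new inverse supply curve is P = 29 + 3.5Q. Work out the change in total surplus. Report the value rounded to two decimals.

-184.33

Initial equilibrium: Q_0 = 14.3333, P_0 = 65.1667; CS_0 = (1/2)(14.3333)(35.8333) = 256.8056, PS_0 = (1/2)(14.3333)(50.1667) = 359.5278.
New equilibrium: 101 - 2.5Q = 29 + 3.5Q gives Q_1 = 12, P_1 = 71; CS_1 = 180, PS_1 = 252.
Change in total surplus = (180 + 252) - (256.8056 + 359.5278) = -184.3333.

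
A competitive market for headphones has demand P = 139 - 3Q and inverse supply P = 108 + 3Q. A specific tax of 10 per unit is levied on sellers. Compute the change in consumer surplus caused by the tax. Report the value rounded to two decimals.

Without the tax, 139 - 3Q = 108 + 3Q so Q* = 5.1667 and P* = 123.5.
A tax on sellers shifts supply up by 10: 139 - 3Q = 108 + 3Q + 10, so Q_t = 3.5. Buyers pay P_b = 128.5; sellers receive P_s = P_b - 10 = 118.5.
CS falls from (1/2)(5.1667)(15.5) = 40.0417 to (1/2)(3.5)(10.5) = 18.375, a change of -21.6667.

-21.67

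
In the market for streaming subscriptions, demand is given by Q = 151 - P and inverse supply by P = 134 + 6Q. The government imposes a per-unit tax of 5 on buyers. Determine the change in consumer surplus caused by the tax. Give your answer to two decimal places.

-1.48

Rewriting demand in inverse form: P = 151 - Q.
Without the tax, 151 - Q = 134 + 6Q so Q* = 2.4286 and P* = 148.5714.
A tax on buyers shifts demand down by 5: (151 - 5) - Q = 134 + 6Q, so Q_t = 1.7143. Buyers pay P_b = 149.2857; sellers receive P_s = P_b - 5 = 144.2857.
CS falls from (1/2)(2.4286)(2.4286) = 2.949 to (1/2)(1.7143)(1.7143) = 1.4694, a change of -1.4796.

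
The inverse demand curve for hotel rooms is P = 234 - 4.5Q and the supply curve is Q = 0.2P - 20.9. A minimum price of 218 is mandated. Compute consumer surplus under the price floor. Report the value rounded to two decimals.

Rewriting supply in inverse form: P = 104.5 + 5Q.
Without the control, 234 - 4.5Q = 104.5 + 5Q so Q* = 13.6316 and P* = 172.6579.
At P = 218, buyers demand (234 - 218)/4.5 = 3.5556 while sellers would supply more, so the quantity traded is 3.5556 at price 218.
CS is the triangle under demand above 218: (1/2)(3.5556)(234 - 218) = 28.4444.

28.44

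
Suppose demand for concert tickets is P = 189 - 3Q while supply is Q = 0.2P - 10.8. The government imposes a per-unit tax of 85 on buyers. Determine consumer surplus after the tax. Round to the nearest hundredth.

58.59

Rewriting supply in inverse form: P = 54 + 5Q.
Pre-tax equilibrium: 189 - 3Q = 54 + 5Q gives Q* = 16.875, P* = 138.375.
A tax on buyers shifts demand down by 85: (189 - 85) - 3Q = 54 + 5Q, so Q_t = 6.25. Buyers pay P_b = 170.25; sellers receive P_s = P_b - 85 = 85.25.
CS = (1/2)(Q_t)(189 - P_b) = (1/2)(6.25)(18.75) = 58.5938.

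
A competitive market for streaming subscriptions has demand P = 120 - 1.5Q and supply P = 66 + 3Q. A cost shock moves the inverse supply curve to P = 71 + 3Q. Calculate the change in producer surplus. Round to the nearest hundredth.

-38.15

Initial equilibrium: Q_0 = 12, P_0 = 102; CS_0 = (1/2)(12)(18) = 108, PS_0 = (1/2)(12)(36) = 216.
New equilibrium: 120 - 1.5Q = 71 + 3Q gives Q_1 = 10.8889, P_1 = 103.6667; CS_1 = 88.9259, PS_1 = 177.8519.
Change in producer surplus = 177.8519 - 216 = -38.1481.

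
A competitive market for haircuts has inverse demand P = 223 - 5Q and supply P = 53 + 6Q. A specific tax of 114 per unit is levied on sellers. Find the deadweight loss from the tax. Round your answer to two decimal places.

Pre-tax equilibrium: 223 - 5Q = 53 + 6Q gives Q* = 15.4545, P* = 145.7273.
A tax on sellers shifts supply up by 114: 223 - 5Q = 53 + 6Q + 114, so Q_t = 5.0909. Buyers pay P_b = 197.5455; sellers receive P_s = P_b - 114 = 83.5455.
The welfare triangle lost has base Q* - Q_t = 10.3636 and height t = 114, so DWL = (1/2)(10.3636)(114) = 590.7273.

590.73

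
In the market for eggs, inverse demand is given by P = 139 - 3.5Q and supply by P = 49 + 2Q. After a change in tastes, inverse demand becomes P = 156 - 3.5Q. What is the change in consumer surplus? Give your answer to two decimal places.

193.74

Initial equilibrium: Q_0 = 16.3636, P_0 = 81.7273; CS_0 = (1/2)(16.3636)(57.2727) = 468.595, PS_0 = (1/2)(16.3636)(32.7273) = 267.7686.
New equilibrium: 156 - 3.5Q = 49 + 2Q gives Q_1 = 19.4545, P_1 = 87.9091; CS_1 = 662.3388, PS_1 = 378.4793.
Change in consumer surplus = 662.3388 - 468.595 = 193.7438.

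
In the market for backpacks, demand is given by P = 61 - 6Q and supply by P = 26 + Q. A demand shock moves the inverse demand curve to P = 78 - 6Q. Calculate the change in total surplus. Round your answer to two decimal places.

Initial equilibrium: Q_0 = 5, P_0 = 31; CS_0 = (1/2)(5)(30) = 75, PS_0 = (1/2)(5)(5) = 12.5.
New equilibrium: 78 - 6Q = 26 + Q gives Q_1 = 7.4286, P_1 = 33.4286; CS_1 = 165.551, PS_1 = 27.5918.
Change in total surplus = (165.551 + 27.5918) - (75 + 12.5) = 105.6429.

105.64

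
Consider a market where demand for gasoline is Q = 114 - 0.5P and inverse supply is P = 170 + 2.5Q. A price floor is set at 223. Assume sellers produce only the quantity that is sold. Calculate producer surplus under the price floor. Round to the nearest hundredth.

Rewriting demand in inverse form: P = 228 - 2Q.
Free-market equilibrium: 228 - 2Q = 170 + 2.5Q gives Q* = 12.8889, P* = 202.2222.
At the floor price 223, quantity demanded is (228 - 223)/2 = 2.5; demand is the short side, so Q = 2.5 trades at P = 223.
The supply price at Q = 2.5 is 176.25. PS is the trapezoid between 223 and supply over [0, 2.5]: (1/2)[(223 - 170) + (223 - 176.25)](2.5) = 124.6875.

124.69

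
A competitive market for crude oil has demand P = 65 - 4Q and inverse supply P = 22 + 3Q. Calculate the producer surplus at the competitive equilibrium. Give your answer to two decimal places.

Setting demand equal to supply, 43 = 7Q, so Q* = 6.1429 and P* = 40.4286.
Producer surplus is the triangle above supply below P*: (1/2)(6.1429)(40.4286 - 22) = (1/2)(6.1429)(18.4286) = 56.602.

56.60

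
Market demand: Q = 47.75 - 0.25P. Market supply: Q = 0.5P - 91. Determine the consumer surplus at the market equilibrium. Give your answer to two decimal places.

Rewriting demand in inverse form: P = 191 - 4Q.
Rewriting supply in inverse form: P = 182 + 2Q.
Setting demand equal to supply, 9 = 6Q, so Q* = 1.5 and P* = 185.
Consumer surplus is the triangle under demand above P*: (1/2)(1.5)(191 - 185) = (1/2)(1.5)(6) = 4.5.

4.50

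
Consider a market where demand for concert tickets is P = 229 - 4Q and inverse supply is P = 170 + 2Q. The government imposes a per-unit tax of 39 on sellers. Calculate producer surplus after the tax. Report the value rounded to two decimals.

11.11

Pre-tax equilibrium: 229 - 4Q = 170 + 2Q gives Q* = 9.8333, P* = 189.6667.
With the tax, sellers need 39 more per unit: 229 - 4Q = 170 + 2Q + 39, so Q_t = 3.3333. Buyers pay P_b = 215.6667; sellers receive P_s = P_b - 39 = 176.6667.
Producer surplus is the triangle above supply below P_s: (1/2)(3.3333)(176.6667 - 170) = 11.1111.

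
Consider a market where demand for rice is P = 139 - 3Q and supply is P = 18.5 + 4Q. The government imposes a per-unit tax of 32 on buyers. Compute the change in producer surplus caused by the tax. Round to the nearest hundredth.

Pre-tax equilibrium: 139 - 3Q = 18.5 + 4Q gives Q* = 17.2143, P* = 87.3571.
A tax on buyers shifts demand down by 32: (139 - 32) - 3Q = 18.5 + 4Q, so Q_t = 12.6429. Buyers pay P_b = 101.0714; sellers receive P_s = P_b - 32 = 69.0714.
Producers lose the trapezoid between P_s and P* out to Q_t plus the triangle from Q_t to Q*: change in PS = 319.6837 - 592.6633 = -272.9796.

-272.98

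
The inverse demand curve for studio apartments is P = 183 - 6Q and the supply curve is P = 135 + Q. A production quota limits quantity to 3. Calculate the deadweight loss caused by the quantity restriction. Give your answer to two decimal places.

52.07

Without the quota, 183 - 6Q = 135 + Q gives Q* = 6.8571.
At Q = 3 the demand price is 183 - 6(3) = 165 and the supply price is 135 + (3) = 138.
Deadweight loss is the triangle between the curves from 3 to 6.8571: (1/2)(165 - 138)(6.8571 - 3) = 52.0714.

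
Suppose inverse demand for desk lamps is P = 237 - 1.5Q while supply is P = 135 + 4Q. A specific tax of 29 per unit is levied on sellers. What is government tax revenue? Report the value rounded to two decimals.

Without the tax, 237 - 1.5Q = 135 + 4Q so Q* = 18.5455 and P* = 209.1818.
With the tax, sellers need 29 more per unit: 237 - 1.5Q = 135 + 4Q + 29, so Q_t = 13.2727. Buyers pay P_b = 217.0909; sellers receive P_s = P_b - 29 = 188.0909.
Tax revenue = t x Q_t = 29 x 13.2727 = 384.9091.

384.91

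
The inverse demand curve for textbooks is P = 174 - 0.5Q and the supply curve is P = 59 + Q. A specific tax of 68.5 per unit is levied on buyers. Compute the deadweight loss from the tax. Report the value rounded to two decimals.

Pre-tax equilibrium: 174 - 0.5Q = 59 + Q gives Q* = 76.6667, P* = 135.6667.
With the tax, buyers' net willingness to pay falls by 68.5: (174 - 68.5) - 0.5Q = 59 + Q, so Q_t = 31. Buyers pay P_b = 158.5; sellers receive P_s = P_b - 68.5 = 90.
The welfare triangle lost has base Q* - Q_t = 45.6667 and height t = 68.5, so DWL = (1/2)(45.6667)(68.5) = 1564.0833.

1564.08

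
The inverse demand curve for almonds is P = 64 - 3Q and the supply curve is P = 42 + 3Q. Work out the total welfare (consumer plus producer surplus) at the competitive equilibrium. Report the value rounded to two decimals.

Setting demand equal to supply, 22 = 6Q, so Q* = 3.6667 and P* = 53.
CS = (1/2)(3.6667)(11) = 20.1667 and PS = (1/2)(3.6667)(11) = 20.1667, so total surplus = 40.3333.

40.33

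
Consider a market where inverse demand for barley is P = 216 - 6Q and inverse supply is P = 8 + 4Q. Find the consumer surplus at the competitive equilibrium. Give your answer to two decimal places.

Setting demand equal to supply, 208 = 10Q, so Q* = 20.8 and P* = 91.2.
CS is the area between the demand curve and P* from 0 to Q*: (1/2)(20.8)(124.8) = 1297.92.

1297.92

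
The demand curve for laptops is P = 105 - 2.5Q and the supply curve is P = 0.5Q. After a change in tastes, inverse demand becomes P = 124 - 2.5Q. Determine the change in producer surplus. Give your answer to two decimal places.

120.86

Initial equilibrium: Q_0 = 35, P_0 = 17.5; CS_0 = (1/2)(35)(87.5) = 1531.25, PS_0 = (1/2)(35)(17.5) = 306.25.
New equilibrium: 124 - 2.5Q = 0.5Q gives Q_1 = 41.3333, P_1 = 20.6667; CS_1 = 2135.5556, PS_1 = 427.1111.
Change in producer surplus = 427.1111 - 306.25 = 120.8611.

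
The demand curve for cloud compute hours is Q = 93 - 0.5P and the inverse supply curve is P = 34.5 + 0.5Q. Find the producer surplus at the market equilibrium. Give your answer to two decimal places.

Rewriting demand in inverse form: P = 186 - 2Q.
Setting demand equal to supply, 151.5 = 2.5Q, so Q* = 60.6 and P* = 64.8.
Producer surplus is the triangle above supply below P*: (1/2)(60.6)(64.8 - 34.5) = (1/2)(60.6)(30.3) = 918.09.

918.09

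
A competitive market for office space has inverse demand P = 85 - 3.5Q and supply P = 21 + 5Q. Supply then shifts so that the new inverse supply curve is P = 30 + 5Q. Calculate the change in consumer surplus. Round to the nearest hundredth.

-25.94

Initial equilibrium: Q_0 = 7.5294, P_0 = 58.6471; CS_0 = (1/2)(7.5294)(26.3529) = 99.2111, PS_0 = (1/2)(7.5294)(37.6471) = 141.7301.
New equilibrium: 85 - 3.5Q = 30 + 5Q gives Q_1 = 6.4706, P_1 = 62.3529; CS_1 = 73.2699, PS_1 = 104.6713.
Change in consumer surplus = 73.2699 - 99.2111 = -25.9412.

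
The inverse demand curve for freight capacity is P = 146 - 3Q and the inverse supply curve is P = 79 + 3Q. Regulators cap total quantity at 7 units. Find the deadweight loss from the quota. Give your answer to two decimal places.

Without the quota, 146 - 3Q = 79 + 3Q gives Q* = 11.1667.
At Q = 7 the demand price is 146 - 3(7) = 125 and the supply price is 79 + 3(7) = 100.
DWL = (1/2)(gap between curves at 7) x (Q* - 7) = (1/2)(25)(4.1667) = 52.0833.

52.08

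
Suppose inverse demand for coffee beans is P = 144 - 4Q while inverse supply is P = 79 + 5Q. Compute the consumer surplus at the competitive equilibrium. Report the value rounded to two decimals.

104.32

Equilibrium: 144 - 4Q = 79 + 5Q, so Q* = 7.2222 and P* = 115.1111.
The demand choke price is 144, so CS = (1/2)(Q*)(144 - P*) = (1/2)(7.2222)(28.8889) = 104.321.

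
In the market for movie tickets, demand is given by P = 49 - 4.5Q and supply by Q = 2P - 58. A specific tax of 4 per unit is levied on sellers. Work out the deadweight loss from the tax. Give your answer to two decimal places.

1.60

Rewriting supply in inverse form: P = 29 + 0.5Q.
Without the tax, 49 - 4.5Q = 29 + 0.5Q so Q* = 4 and P* = 31.
A tax on sellers shifts supply up by 4: 49 - 4.5Q = 29 + 0.5Q + 4, so Q_t = 3.2. Buyers pay P_b = 34.6; sellers receive P_s = P_b - 4 = 30.6.
Deadweight loss is the triangle between the curves from Q_t to Q*: (1/2)(4 - 3.2)(4) = 1.6.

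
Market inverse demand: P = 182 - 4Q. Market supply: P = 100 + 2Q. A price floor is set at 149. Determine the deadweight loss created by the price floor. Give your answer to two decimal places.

88.02

Free-market equilibrium: 182 - 4Q = 100 + 2Q gives Q* = 13.6667, P* = 127.3333.
At the floor price 149, quantity demanded is (182 - 149)/4 = 8.25; demand is the short side, so Q = 8.25 trades at P = 149.
At Q = 8.25 the demand price is 149 and the supply price is 116.5. Deadweight loss is the triangle between the curves from 8.25 to 13.6667: (1/2)(149 - 116.5)(13.6667 - 8.25) = 88.0208.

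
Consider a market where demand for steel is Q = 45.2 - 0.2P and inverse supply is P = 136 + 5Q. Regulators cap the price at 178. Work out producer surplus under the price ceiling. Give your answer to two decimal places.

Rewriting demand in inverse form: P = 226 - 5Q.
Free-market equilibrium: 226 - 5Q = 136 + 5Q gives Q* = 9, P* = 181.
At P = 178, sellers supply (178 - 136)/5 = 8.4 while buyers want more, so the quantity traded is 8.4 at price 178.
PS is the triangle above supply below 178: (1/2)(8.4)(178 - 136) = 176.4.

176.40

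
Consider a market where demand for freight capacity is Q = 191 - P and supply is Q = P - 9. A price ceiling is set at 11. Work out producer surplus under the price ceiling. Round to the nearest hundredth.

Rewriting demand in inverse form: P = 191 - Q.
Rewriting supply in inverse form: P = 9 + Q.
Free-market equilibrium: 191 - Q = 9 + Q gives Q* = 91, P* = 100.
At P = 11, sellers supply (11 - 9)/1 = 2 while buyers want more, so the quantity traded is 2 at price 11.
PS is the triangle above supply below 11: (1/2)(2)(11 - 9) = 2.

2.00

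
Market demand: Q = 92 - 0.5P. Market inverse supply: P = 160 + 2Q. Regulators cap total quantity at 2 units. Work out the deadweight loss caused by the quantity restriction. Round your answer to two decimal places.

Rewriting demand in inverse form: P = 184 - 2Q.
Unrestricted equilibrium: Q* = (184 - 160)/(2 + 2) = 6.
At Q = 2 the demand price is 184 - 2(2) = 180 and the supply price is 160 + 2(2) = 164.
Deadweight loss is the triangle between the curves from 2 to 6: (1/2)(180 - 164)(6 - 2) = 32.

32.00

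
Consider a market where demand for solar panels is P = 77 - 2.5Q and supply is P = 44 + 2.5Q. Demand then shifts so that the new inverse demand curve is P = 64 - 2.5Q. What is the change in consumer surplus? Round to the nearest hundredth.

-34.45

Initial equilibrium: Q_0 = 6.6, P_0 = 60.5; CS_0 = (1/2)(6.6)(16.5) = 54.45, PS_0 = (1/2)(6.6)(16.5) = 54.45.
New equilibrium: 64 - 2.5Q = 44 + 2.5Q gives Q_1 = 4, P_1 = 54; CS_1 = 20, PS_1 = 20.
Change in consumer surplus = 20 - 54.45 = -34.45.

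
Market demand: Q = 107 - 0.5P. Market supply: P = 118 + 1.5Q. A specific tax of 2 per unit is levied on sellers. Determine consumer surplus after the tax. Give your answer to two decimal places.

721.31

Rewriting demand in inverse form: P = 214 - 2Q.
Pre-tax equilibrium: 214 - 2Q = 118 + 1.5Q gives Q* = 27.4286, P* = 159.1429.
A tax on sellers shifts supply up by 2: 214 - 2Q = 118 + 1.5Q + 2, so Q_t = 26.8571. Buyers pay P_b = 160.2857; sellers receive P_s = P_b - 2 = 158.2857.
CS = (1/2)(Q_t)(214 - P_b) = (1/2)(26.8571)(53.7143) = 721.3061.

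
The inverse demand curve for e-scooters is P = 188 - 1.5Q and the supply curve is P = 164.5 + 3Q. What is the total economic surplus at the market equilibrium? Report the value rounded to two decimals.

Setting demand equal to supply, 23.5 = 4.5Q, so Q* = 5.2222 and P* = 180.1667.
Total surplus is the full triangle between the curves from 0 to Q*: (1/2)(5.2222)(188 - 164.5) = 61.3611.

61.36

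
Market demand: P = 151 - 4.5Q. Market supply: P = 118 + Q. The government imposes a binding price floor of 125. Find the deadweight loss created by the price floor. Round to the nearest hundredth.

Without the control, 151 - 4.5Q = 118 + Q so Q* = 6 and P* = 124.
At P = 125, buyers demand (151 - 125)/4.5 = 5.7778 while sellers would supply more, so the quantity traded is 5.7778 at price 125.
At Q = 5.7778 the demand price is 125 and the supply price is 123.7778. Deadweight loss is the triangle between the curves from 5.7778 to 6: (1/2)(125 - 123.7778)(6 - 5.7778) = 0.1358.

0.14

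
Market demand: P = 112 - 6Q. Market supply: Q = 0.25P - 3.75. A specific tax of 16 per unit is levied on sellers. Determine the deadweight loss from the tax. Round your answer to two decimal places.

12.80

Rewriting supply in inverse form: P = 15 + 4Q.
Pre-tax equilibrium: 112 - 6Q = 15 + 4Q gives Q* = 9.7, P* = 53.8.
With the tax, sellers need 16 more per unit: 112 - 6Q = 15 + 4Q + 16, so Q_t = 8.1. Buyers pay P_b = 63.4; sellers receive P_s = P_b - 16 = 47.4.
Deadweight loss is the triangle between the curves from Q_t to Q*: (1/2)(9.7 - 8.1)(16) = 12.8.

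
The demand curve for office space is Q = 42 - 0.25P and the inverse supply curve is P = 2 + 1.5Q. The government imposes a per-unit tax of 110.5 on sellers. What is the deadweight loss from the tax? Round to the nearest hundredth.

Rewriting demand in inverse form: P = 168 - 4Q.
Pre-tax equilibrium: 168 - 4Q = 2 + 1.5Q gives Q* = 30.1818, P* = 47.2727.
With the tax, sellers need 110.5 more per unit: 168 - 4Q = 2 + 1.5Q + 110.5, so Q_t = 10.0909. Buyers pay P_b = 127.6364; sellers receive P_s = P_b - 110.5 = 17.1364.
Deadweight loss is the triangle between the curves from Q_t to Q*: (1/2)(30.1818 - 10.0909)(110.5) = 1110.0227.

1110.02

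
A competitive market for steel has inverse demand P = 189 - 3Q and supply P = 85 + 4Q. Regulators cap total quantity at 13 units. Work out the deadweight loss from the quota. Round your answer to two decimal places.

12.07

Without the quota, 189 - 3Q = 85 + 4Q gives Q* = 14.8571.
At Q = 13 the demand price is 189 - 3(13) = 150 and the supply price is 85 + 4(13) = 137.
DWL = (1/2)(gap between curves at 13) x (Q* - 13) = (1/2)(13)(1.8571) = 12.0714.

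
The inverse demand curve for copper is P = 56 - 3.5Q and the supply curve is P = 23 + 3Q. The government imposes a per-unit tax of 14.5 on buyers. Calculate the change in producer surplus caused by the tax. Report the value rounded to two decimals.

Pre-tax equilibrium: 56 - 3.5Q = 23 + 3Q gives Q* = 5.0769, P* = 38.2308.
A tax on buyers shifts demand down by 14.5: (56 - 14.5) - 3.5Q = 23 + 3Q, so Q_t = 2.8462. Buyers pay P_b = 46.0385; sellers receive P_s = P_b - 14.5 = 31.5385.
PS falls from (1/2)(5.0769)(15.2308) = 38.6627 to (1/2)(2.8462)(8.5385) = 12.1509, a change of -26.5118.

-26.51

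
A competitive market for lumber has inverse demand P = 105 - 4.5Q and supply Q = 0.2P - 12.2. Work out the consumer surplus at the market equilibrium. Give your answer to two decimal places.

Rewriting supply in inverse form: P = 61 + 5Q.
Setting demand equal to supply, 44 = 9.5Q, so Q* = 4.6316 and P* = 84.1579.
The demand choke price is 105, so CS = (1/2)(Q*)(105 - P*) = (1/2)(4.6316)(20.8421) = 48.2659.

48.27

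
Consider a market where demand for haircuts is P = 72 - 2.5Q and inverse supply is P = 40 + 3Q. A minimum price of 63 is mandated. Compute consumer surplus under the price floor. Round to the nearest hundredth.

16.20

Without the control, 72 - 2.5Q = 40 + 3Q so Q* = 5.8182 and P* = 57.4545.
At the floor price 63, quantity demanded is (72 - 63)/2.5 = 3.6; demand is the short side, so Q = 3.6 trades at P = 63.
CS is the triangle under demand above 63: (1/2)(3.6)(72 - 63) = 16.2.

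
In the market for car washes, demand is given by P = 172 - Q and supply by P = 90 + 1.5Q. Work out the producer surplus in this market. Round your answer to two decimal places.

Setting demand equal to supply, 82 = 2.5Q, so Q* = 32.8 and P* = 139.2.
The supply curve's price intercept is 90, so PS = (1/2)(Q*)(P* - 90) = (1/2)(32.8)(49.2) = 806.88.

806.88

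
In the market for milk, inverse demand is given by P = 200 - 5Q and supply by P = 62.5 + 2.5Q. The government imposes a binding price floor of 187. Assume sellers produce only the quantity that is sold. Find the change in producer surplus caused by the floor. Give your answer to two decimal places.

Free-market equilibrium: 200 - 5Q = 62.5 + 2.5Q gives Q* = 18.3333, P* = 108.3333.
At P = 187, buyers demand (200 - 187)/5 = 2.6 while sellers would supply more, so the quantity traded is 2.6 at price 187.
PS goes from (1/2)(18.3333)(45.8333) = 420.1389 to 315.25 (computed as (187 - 62.5)(2.6) - (1/2)(2.5)(2.6)^2), a change of -104.8889.

-104.89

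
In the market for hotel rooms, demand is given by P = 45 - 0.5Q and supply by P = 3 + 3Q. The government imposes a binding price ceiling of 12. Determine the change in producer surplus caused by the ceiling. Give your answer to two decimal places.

Free-market equilibrium: 45 - 0.5Q = 3 + 3Q gives Q* = 12, P* = 39.
At P = 12, sellers supply (12 - 3)/3 = 3 while buyers want more, so the quantity traded is 3 at price 12.
PS goes from (1/2)(12)(36) = 216 to 13.5 (computed as (12 - 3)(3) - (1/2)(3)(3)^2), a change of -202.5.

-202.50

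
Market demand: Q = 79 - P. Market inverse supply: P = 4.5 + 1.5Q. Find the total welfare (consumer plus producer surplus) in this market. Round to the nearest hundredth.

1110.05

Rewriting demand in inverse form: P = 79 - Q.
Set 79 - Q = 4.5 + 1.5Q, which gives 74.5 = 2.5Q, so Q* = 29.8 and P* = 79 - (29.8) = 49.2.
CS = (1/2)(29.8)(29.8) = 444.02 and PS = (1/2)(29.8)(44.7) = 666.03, so total surplus = 1110.05.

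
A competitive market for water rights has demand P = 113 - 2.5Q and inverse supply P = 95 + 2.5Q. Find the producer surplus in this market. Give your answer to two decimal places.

16.20

Equilibrium: 113 - 2.5Q = 95 + 2.5Q, so Q* = 3.6 and P* = 104.
PS is the area between P* and the supply curve from 0 to Q*: (1/2)(3.6)(9) = 16.2.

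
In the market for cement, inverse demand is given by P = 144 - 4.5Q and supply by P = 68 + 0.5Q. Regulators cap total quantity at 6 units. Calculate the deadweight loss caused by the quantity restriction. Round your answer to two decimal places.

Without the quota, 144 - 4.5Q = 68 + 0.5Q gives Q* = 15.2.
At Q = 6 the demand price is 144 - 4.5(6) = 117 and the supply price is 68 + 0.5(6) = 71.
Deadweight loss is the triangle between the curves from 6 to 15.2: (1/2)(117 - 71)(15.2 - 6) = 211.6.

211.60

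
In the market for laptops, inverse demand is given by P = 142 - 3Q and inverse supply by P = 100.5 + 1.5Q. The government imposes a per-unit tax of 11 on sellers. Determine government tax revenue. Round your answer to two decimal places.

74.56

Without the tax, 142 - 3Q = 100.5 + 1.5Q so Q* = 9.2222 and P* = 114.3333.
With the tax, sellers need 11 more per unit: 142 - 3Q = 100.5 + 1.5Q + 11, so Q_t = 6.7778. Buyers pay P_b = 121.6667; sellers receive P_s = P_b - 11 = 110.6667.
Tax revenue = t x Q_t = 11 x 6.7778 = 74.5556.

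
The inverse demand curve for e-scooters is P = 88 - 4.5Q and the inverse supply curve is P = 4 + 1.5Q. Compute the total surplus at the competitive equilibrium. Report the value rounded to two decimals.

588.00

Set 88 - 4.5Q = 4 + 1.5Q, which gives 84 = 6Q, so Q* = 14 and P* = 88 - 4.5(14) = 25.
Total surplus is the full triangle between the curves from 0 to Q*: (1/2)(14)(88 - 4) = 588.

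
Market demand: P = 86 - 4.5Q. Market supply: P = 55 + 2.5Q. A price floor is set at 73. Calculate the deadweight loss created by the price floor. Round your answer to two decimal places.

Without the control, 86 - 4.5Q = 55 + 2.5Q so Q* = 4.4286 and P* = 66.0714.
At P = 73, buyers demand (86 - 73)/4.5 = 2.8889 while sellers would supply more, so the quantity traded is 2.8889 at price 73.
The lost-trades triangle has base Q* - 2.8889 = 1.5397 and height equal to the gap between the curves at Q = 2.8889, which is 73 - 62.2222 = 10.7778. DWL = (1/2)(1.5397)(10.7778) = 8.2972.

8.30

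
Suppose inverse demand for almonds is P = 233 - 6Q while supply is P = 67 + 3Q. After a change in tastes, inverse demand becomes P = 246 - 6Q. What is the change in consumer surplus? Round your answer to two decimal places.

166.11

Initial equilibrium: Q_0 = 18.4444, P_0 = 122.3333; CS_0 = (1/2)(18.4444)(110.6667) = 1020.5926, PS_0 = (1/2)(18.4444)(55.3333) = 510.2963.
New equilibrium: 246 - 6Q = 67 + 3Q gives Q_1 = 19.8889, P_1 = 126.6667; CS_1 = 1186.7037, PS_1 = 593.3519.
Change in consumer surplus = 1186.7037 - 1020.5926 = 166.1111.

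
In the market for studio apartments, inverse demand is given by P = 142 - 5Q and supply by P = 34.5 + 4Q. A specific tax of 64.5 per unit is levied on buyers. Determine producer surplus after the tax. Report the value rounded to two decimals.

Pre-tax equilibrium: 142 - 5Q = 34.5 + 4Q gives Q* = 11.9444, P* = 82.2778.
With the tax, buyers' net willingness to pay falls by 64.5: (142 - 64.5) - 5Q = 34.5 + 4Q, so Q_t = 4.7778. Buyers pay P_b = 118.1111; sellers receive P_s = P_b - 64.5 = 53.6111.
Producer surplus is the triangle above supply below P_s: (1/2)(4.7778)(53.6111 - 34.5) = 45.6543.

45.65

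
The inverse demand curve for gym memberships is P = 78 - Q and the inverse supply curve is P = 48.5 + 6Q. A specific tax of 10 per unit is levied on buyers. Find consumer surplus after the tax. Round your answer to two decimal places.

3.88

Without the tax, 78 - Q = 48.5 + 6Q so Q* = 4.2143 and P* = 73.7857.
With the tax, buyers' net willingness to pay falls by 10: (78 - 10) - Q = 48.5 + 6Q, so Q_t = 2.7857. Buyers pay P_b = 75.2143; sellers receive P_s = P_b - 10 = 65.2143.
Consumer surplus is the triangle under demand above P_b: (1/2)(2.7857)(78 - 75.2143) = 3.8801.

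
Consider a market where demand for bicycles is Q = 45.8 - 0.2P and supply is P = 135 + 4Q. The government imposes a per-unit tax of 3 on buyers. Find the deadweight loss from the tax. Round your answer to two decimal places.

0.50

Rewriting demand in inverse form: P = 229 - 5Q.
Pre-tax equilibrium: 229 - 5Q = 135 + 4Q gives Q* = 10.4444, P* = 176.7778.
A tax on buyers shifts demand down by 3: (229 - 3) - 5Q = 135 + 4Q, so Q_t = 10.1111. Buyers pay P_b = 178.4444; sellers receive P_s = P_b - 3 = 175.4444.
Deadweight loss is the triangle between the curves from Q_t to Q*: (1/2)(10.4444 - 10.1111)(3) = 0.5.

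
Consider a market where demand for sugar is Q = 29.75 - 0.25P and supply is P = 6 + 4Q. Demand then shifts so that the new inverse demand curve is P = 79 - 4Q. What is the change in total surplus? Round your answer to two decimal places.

Rewriting demand in inverse form: P = 119 - 4Q.
Initial equilibrium: Q_0 = 14.125, P_0 = 62.5; CS_0 = (1/2)(14.125)(56.5) = 399.0312, PS_0 = (1/2)(14.125)(56.5) = 399.0312.
New equilibrium: 79 - 4Q = 6 + 4Q gives Q_1 = 9.125, P_1 = 42.5; CS_1 = 166.5312, PS_1 = 166.5312.
Change in total surplus = (166.5312 + 166.5312) - (399.0312 + 399.0312) = -465.

-465.00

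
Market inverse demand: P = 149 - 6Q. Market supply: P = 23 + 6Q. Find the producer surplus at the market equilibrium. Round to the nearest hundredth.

Setting demand equal to supply, 126 = 12Q, so Q* = 10.5 and P* = 86.
Producer surplus is the triangle above supply below P*: (1/2)(10.5)(86 - 23) = (1/2)(10.5)(63) = 330.75.

330.75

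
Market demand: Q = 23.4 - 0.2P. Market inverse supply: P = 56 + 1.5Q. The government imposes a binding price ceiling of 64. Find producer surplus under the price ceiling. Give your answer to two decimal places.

Rewriting demand in inverse form: P = 117 - 5Q.
Without the control, 117 - 5Q = 56 + 1.5Q so Q* = 9.3846 and P* = 70.0769.
At the ceiling price 64, quantity supplied is (64 - 56)/1.5 = 5.3333; supply is the short side, so Q = 5.3333 trades at P = 64.
PS is the triangle above supply below 64: (1/2)(5.3333)(64 - 56) = 21.3333.

21.33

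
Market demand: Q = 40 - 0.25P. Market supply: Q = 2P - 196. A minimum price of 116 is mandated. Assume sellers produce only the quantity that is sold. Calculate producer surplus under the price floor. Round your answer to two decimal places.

Rewriting demand in inverse form: P = 160 - 4Q.
Rewriting supply in inverse form: P = 98 + 0.5Q.
Without the control, 160 - 4Q = 98 + 0.5Q so Q* = 13.7778 and P* = 104.8889.
At the floor price 116, quantity demanded is (160 - 116)/4 = 11; demand is the short side, so Q = 11 trades at P = 116.
The supply price at Q = 11 is 103.5. PS is the trapezoid between 116 and supply over [0, 11]: (1/2)[(116 - 98) + (116 - 103.5)](11) = 167.75.

167.75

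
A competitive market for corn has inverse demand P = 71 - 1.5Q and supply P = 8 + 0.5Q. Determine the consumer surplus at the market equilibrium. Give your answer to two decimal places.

Set 71 - 1.5Q = 8 + 0.5Q, which gives 63 = 2Q, so Q* = 31.5 and P* = 71 - 1.5(31.5) = 23.75.
The demand choke price is 71, so CS = (1/2)(Q*)(71 - P*) = (1/2)(31.5)(47.25) = 744.1875.

744.19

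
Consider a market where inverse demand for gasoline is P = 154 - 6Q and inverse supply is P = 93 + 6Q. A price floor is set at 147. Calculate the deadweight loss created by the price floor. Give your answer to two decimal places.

92.04

Without the control, 154 - 6Q = 93 + 6Q so Q* = 5.0833 and P* = 123.5.
At the floor price 147, quantity demanded is (154 - 147)/6 = 1.1667; demand is the short side, so Q = 1.1667 trades at P = 147.
The lost-trades triangle has base Q* - 1.1667 = 3.9167 and height equal to the gap between the curves at Q = 1.1667, which is 147 - 100 = 47. DWL = (1/2)(3.9167)(47) = 92.0417.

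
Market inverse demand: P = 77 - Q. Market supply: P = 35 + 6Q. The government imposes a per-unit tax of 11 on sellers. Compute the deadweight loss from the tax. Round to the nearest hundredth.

8.64

Without the tax, 77 - Q = 35 + 6Q so Q* = 6 and P* = 71.
A tax on sellers shifts supply up by 11: 77 - Q = 35 + 6Q + 11, so Q_t = 4.4286. Buyers pay P_b = 72.5714; sellers receive P_s = P_b - 11 = 61.5714.
The welfare triangle lost has base Q* - Q_t = 1.5714 and height t = 11, so DWL = (1/2)(1.5714)(11) = 8.6429.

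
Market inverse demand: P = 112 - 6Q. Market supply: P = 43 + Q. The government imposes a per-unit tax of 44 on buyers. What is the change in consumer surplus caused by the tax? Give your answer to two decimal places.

-253.22

Without the tax, 112 - 6Q = 43 + Q so Q* = 9.8571 and P* = 52.8571.
A tax on buyers shifts demand down by 44: (112 - 44) - 6Q = 43 + Q, so Q_t = 3.5714. Buyers pay P_b = 90.5714; sellers receive P_s = P_b - 44 = 46.5714.
Consumers lose the trapezoid between P* and P_b out to Q_t plus the triangle from Q_t to Q*: change in CS = 38.2653 - 291.4898 = -253.2245.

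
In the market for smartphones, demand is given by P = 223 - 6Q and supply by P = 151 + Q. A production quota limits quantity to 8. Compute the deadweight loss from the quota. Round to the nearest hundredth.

Without the quota, 223 - 6Q = 151 + Q gives Q* = 10.2857.
At Q = 8 the demand price is 223 - 6(8) = 175 and the supply price is 151 + (8) = 159.
DWL = (1/2)(gap between curves at 8) x (Q* - 8) = (1/2)(16)(2.2857) = 18.2857.

18.29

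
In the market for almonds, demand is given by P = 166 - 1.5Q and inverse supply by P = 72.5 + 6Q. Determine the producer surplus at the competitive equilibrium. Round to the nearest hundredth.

Setting demand equal to supply, 93.5 = 7.5Q, so Q* = 12.4667 and P* = 147.3.
Producer surplus is the triangle above supply below P*: (1/2)(12.4667)(147.3 - 72.5) = (1/2)(12.4667)(74.8) = 466.2533.

466.25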